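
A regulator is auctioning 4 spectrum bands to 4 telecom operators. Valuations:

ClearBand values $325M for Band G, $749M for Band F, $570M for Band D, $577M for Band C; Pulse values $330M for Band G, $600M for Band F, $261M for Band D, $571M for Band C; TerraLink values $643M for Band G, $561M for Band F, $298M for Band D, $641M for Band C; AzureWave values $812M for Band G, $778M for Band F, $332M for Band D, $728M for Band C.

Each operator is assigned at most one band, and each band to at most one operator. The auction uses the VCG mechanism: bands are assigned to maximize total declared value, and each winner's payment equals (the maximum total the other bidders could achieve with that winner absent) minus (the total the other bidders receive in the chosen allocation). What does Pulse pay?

Efficient allocation: ClearBand→Band D ($570M), Pulse→Band F ($600M), TerraLink→Band C ($641M), AzureWave→Band G ($812M); total welfare W = $2623M.
Pulse receives Band F at value $600M, so the others get W − 600 = $2023M.
Without Pulse: best allocation of the remaining 3 bidders over all 4 bands is ClearBand→Band F ($749M), TerraLink→Band C ($641M), AzureWave→Band G ($812M), total $2202M.
VCG payment = (others' best without Pulse) − (others' welfare with Pulse) = 2202 − 2023 = $179M.

Pulse pays $179M.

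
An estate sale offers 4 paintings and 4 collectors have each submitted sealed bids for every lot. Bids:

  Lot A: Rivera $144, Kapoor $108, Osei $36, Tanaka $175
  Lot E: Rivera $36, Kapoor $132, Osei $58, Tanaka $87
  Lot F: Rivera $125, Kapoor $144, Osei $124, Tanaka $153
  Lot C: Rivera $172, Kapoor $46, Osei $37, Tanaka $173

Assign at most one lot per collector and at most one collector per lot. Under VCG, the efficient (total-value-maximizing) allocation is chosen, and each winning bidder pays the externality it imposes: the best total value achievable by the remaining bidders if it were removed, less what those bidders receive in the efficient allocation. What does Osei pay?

Osei pays $12.

Efficient allocation: Rivera→Lot C ($172), Kapoor→Lot E ($132), Osei→Lot F ($124), Tanaka→Lot A ($175); total welfare W = $603.
Osei receives Lot F at value $124, so the others get W − 124 = $479.
Without Osei: best allocation of the remaining 3 bidders over all 4 lots is Rivera→Lot C ($172), Kapoor→Lot F ($144), Tanaka→Lot A ($175), total $491.
VCG payment = (others' best without Osei) − (others' welfare with Osei) = 491 − 479 = $12.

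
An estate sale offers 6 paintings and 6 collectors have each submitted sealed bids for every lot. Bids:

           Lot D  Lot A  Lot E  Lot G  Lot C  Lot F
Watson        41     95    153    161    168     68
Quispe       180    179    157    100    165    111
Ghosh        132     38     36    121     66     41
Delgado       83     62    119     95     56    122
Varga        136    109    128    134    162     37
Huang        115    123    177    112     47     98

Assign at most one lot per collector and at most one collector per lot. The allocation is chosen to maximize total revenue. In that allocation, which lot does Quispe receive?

Optimal: Watson→Lot G ($161), Quispe→Lot A ($179), Ghosh→Lot D ($132), Delgado→Lot F ($122), Varga→Lot C ($162), Huang→Lot E ($177) — total 161+179+132+122+162+177 = $933.
Column-greedy (each lot in turn goes to its best remaining collector) gives $778, worse by 155.
Next-best assignment: Watson→Lot C, Quispe→Lot A, Ghosh→Lot D, Delgado→Lot F, Varga→Lot G, Huang→Lot E = $912.
Swapping Quispe↔Watson (Quispe→Lot G $100, Watson→Lot A $95) loses 145.
Quispe's own top lot is Lot D ($180), but forcing Quispe→Lot D and reassigning the rest optimally gives only $877 — worse by 56.

Quispe receives Lot A.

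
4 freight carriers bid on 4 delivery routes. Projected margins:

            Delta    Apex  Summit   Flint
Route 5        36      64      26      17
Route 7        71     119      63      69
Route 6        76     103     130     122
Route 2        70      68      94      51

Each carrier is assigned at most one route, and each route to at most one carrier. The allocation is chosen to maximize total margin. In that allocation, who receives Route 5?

Optimal: Delta→Route 5 ($36k), Apex→Route 7 ($119k), Summit→Route 2 ($94k), Flint→Route 6 ($122k) — total 36+119+94+122 = $371k.
Delta's own top route is Route 6 ($76k), but forcing Delta→Route 6 and reassigning the rest optimally gives only $306k — worse by 65.

Delta receives Route 5.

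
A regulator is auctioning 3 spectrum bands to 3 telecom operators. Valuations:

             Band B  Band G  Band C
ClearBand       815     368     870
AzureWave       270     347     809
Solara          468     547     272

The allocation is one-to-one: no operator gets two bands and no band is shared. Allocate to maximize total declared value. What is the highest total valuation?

Optimal: ClearBand→Band B ($815M), AzureWave→Band C ($809M), Solara→Band G ($547M) — total 815+809+547 = $2171M.
Row-greedy (each operator in turn takes its best remaining band) gives $1685M, worse by 486.

Maximum total: $2171M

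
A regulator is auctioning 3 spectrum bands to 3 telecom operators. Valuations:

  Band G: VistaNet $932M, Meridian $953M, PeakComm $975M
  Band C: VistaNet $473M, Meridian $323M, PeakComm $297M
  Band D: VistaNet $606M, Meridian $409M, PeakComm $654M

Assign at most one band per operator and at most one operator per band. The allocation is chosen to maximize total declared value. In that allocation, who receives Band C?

VistaNet receives Band C.

Optimal: VistaNet→Band C ($473M), Meridian→Band G ($953M), PeakComm→Band D ($654M) — total 473+953+654 = $2080M.
Max-entry greedy (repeatedly take the single best remaining cell) gives $1904M, worse by 176.
No other one-to-one assignment exceeds $2080M.
VistaNet's own top band is Band G ($932M), but forcing VistaNet→Band G and reassigning the rest optimally gives only $1909M — worse by 171.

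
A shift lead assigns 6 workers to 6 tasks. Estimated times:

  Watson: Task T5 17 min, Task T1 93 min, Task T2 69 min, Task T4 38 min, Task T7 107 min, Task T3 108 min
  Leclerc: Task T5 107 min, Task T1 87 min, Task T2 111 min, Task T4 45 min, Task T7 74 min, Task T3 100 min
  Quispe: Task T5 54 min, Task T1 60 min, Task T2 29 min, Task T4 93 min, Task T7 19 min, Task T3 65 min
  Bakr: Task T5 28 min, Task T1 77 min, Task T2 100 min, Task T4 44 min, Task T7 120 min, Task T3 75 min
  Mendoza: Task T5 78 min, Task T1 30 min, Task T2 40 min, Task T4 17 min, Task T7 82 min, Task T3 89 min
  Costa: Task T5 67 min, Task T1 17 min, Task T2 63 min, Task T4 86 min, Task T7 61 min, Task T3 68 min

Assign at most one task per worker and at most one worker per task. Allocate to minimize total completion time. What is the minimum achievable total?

Treat this as an assignment problem: match each worker to one task.
Optimal: Watson→Task T5 (17 min), Leclerc→Task T4 (45 min), Quispe→Task T7 (19 min), Bakr→Task T3 (75 min), Mendoza→Task T2 (40 min), Costa→Task T1 (17 min) — total 17+45+19+75+40+17 = 213 min.
Swapping Mendoza↔Watson (Mendoza→Task T5 78 min, Watson→Task T2 69 min) adds 90.
Checked against all permutations: 213 min is optimal.

Minimum total: 213 min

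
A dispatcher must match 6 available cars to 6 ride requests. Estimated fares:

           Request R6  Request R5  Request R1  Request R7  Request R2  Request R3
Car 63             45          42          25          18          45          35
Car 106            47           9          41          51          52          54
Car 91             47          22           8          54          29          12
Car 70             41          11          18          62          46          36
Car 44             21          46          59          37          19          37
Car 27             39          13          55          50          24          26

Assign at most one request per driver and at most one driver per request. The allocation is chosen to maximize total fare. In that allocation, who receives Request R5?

Car 44 receives Request R5.

Treat this as an assignment problem: match each driver to one request.
Optimal: Car 63→Request R2 ($45), Car 106→Request R3 ($54), Car 91→Request R6 ($47), Car 70→Request R7 ($62), Car 44→Request R5 ($46), Car 27→Request R1 ($55) — total 45+54+47+62+46+55 = $309.
Row-greedy (each driver in turn takes its best remaining request) gives $271, worse by 38.
Next-best assignment: Car 63→Request R6, Car 106→Request R3, Car 91→Request R7, Car 70→Request R2, Car 44→Request R5, Car 27→Request R1 = $300.
Car 44's own top request is Request R1 ($59), but forcing Car 44→Request R1 and reassigning the rest optimally gives only $298 — worse by 11.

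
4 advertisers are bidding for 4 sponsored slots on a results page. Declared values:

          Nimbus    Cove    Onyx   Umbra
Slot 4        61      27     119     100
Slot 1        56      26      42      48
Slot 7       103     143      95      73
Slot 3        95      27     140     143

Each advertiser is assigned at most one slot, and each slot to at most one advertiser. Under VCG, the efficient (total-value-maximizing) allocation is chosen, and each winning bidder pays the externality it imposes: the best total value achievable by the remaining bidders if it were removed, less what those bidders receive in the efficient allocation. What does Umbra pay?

Efficient allocation: Nimbus→Slot 1 ($56), Cove→Slot 7 ($143), Onyx→Slot 4 ($119), Umbra→Slot 3 ($143); total welfare W = $461.
Umbra receives Slot 3 at value $143, so the others get W − 143 = $318.
Without Umbra: best allocation of the remaining 3 bidders over all 4 slots is Nimbus→Slot 3 ($95), Cove→Slot 7 ($143), Onyx→Slot 4 ($119), total $357.
VCG payment = (others' best without Umbra) − (others' welfare with Umbra) = 357 − 318 = $39.

Umbra pays $39.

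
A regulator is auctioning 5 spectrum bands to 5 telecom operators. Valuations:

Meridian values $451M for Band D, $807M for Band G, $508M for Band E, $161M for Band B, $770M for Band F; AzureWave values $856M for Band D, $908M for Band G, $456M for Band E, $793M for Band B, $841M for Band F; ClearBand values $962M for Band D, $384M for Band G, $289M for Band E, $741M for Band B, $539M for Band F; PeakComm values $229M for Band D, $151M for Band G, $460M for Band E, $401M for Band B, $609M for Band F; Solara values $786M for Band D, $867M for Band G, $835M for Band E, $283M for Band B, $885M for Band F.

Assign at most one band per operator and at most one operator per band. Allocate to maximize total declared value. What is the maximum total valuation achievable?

Optimal: Meridian→Band G ($807M), AzureWave→Band B ($793M), ClearBand→Band D ($962M), PeakComm→Band F ($609M), Solara→Band E ($835M) — total 807+793+962+609+835 = $4006M.
Row-greedy (each operator in turn takes its best remaining band) gives $3848M, worse by 158.
Swapping AzureWave↔ClearBand (AzureWave→Band D $856M, ClearBand→Band B $741M) loses 158.
Checked against all permutations: $4006M is optimal.

Maximum total: $4006M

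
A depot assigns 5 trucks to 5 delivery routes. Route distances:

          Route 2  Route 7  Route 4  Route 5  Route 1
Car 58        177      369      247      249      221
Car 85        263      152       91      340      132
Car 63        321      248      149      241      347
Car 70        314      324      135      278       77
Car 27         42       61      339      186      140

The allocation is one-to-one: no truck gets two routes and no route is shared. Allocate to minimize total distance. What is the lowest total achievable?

Min total: 647 km

Optimal: Car 58→Route 2 (177 km), Car 85→Route 4 (91 km), Car 63→Route 5 (241 km), Car 70→Route 1 (77 km), Car 27→Route 7 (61 km) — total 177+91+241+77+61 = 647 km.
Min-entry greedy (repeatedly take the single cheapest remaining cell) gives 820 km, worse by 173.
Next-best assignment: Car 58→Route 5, Car 85→Route 7, Car 63→Route 4, Car 70→Route 1, Car 27→Route 2 = 669 km.
Checked against all permutations: 647 km is optimal.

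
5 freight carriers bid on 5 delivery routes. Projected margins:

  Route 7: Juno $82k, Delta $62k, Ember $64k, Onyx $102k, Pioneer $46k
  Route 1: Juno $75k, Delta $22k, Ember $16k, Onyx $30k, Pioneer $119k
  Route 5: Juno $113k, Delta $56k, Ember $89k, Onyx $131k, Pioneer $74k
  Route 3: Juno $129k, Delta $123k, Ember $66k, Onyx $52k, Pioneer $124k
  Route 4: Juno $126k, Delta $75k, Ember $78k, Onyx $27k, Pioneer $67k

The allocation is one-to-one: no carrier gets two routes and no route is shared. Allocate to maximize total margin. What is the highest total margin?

Optimal: Juno→Route 4 ($126k), Delta→Route 3 ($123k), Ember→Route 7 ($64k), Onyx→Route 5 ($131k), Pioneer→Route 1 ($119k) — total 126+123+64+131+119 = $563k.

Max total: $563k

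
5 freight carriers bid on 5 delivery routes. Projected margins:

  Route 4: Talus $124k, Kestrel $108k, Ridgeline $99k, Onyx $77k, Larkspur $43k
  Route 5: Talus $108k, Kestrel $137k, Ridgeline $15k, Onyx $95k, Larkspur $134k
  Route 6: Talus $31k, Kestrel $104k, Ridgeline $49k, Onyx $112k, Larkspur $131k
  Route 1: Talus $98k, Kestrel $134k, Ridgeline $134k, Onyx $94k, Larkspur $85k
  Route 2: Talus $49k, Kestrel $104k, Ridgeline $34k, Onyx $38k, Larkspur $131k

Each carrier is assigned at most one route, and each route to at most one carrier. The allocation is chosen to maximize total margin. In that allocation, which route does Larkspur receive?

Optimal: Talus→Route 4 ($124k), Kestrel→Route 5 ($137k), Ridgeline→Route 1 ($134k), Onyx→Route 6 ($112k), Larkspur→Route 2 ($131k) — total 124+137+134+112+131 = $638k.
Max-entry greedy (repeatedly take the single best remaining cell) gives $564k, worse by 74.
Larkspur's own top route is Route 5 ($134k), but forcing Larkspur→Route 5 and reassigning the rest optimally gives only $608k — worse by 30.

Larkspur receives Route 2.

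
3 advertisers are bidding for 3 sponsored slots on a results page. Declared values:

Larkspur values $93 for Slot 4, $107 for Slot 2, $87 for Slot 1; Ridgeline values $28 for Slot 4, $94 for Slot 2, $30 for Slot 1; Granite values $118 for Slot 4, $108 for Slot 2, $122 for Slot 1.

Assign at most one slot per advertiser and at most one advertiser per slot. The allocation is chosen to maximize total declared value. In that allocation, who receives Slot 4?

Larkspur receives Slot 4.

Optimal: Larkspur→Slot 4 ($93), Ridgeline→Slot 2 ($94), Granite→Slot 1 ($122) — total 93+94+122 = $309.
Column-greedy (each slot in turn goes to its best remaining advertiser) gives $255, worse by 54.
Larkspur's own top slot is Slot 2 ($107), but forcing Larkspur→Slot 2 and reassigning the rest optimally gives only $257 — worse by 52.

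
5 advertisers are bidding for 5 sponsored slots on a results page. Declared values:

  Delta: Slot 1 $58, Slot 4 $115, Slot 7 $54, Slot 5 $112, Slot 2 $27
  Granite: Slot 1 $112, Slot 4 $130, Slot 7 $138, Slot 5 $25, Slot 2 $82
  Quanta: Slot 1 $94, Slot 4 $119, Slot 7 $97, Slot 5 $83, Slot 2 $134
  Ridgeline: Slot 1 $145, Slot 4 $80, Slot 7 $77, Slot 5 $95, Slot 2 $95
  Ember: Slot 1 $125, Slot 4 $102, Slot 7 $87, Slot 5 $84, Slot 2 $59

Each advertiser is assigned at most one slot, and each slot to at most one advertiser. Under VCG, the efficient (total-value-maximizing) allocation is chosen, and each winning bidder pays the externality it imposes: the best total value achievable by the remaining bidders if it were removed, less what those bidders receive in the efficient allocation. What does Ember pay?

Efficient allocation: Delta→Slot 5 ($112), Granite→Slot 7 ($138), Quanta→Slot 2 ($134), Ridgeline→Slot 1 ($145), Ember→Slot 4 ($102); total welfare W = $631.
Ember receives Slot 4 at value $102, so the others get W − 102 = $529.
Without Ember: best allocation of the remaining 4 bidders over all 5 slots is Delta→Slot 4 ($115), Granite→Slot 7 ($138), Quanta→Slot 2 ($134), Ridgeline→Slot 1 ($145), total $532.
VCG payment = (others' best without Ember) − (others' welfare with Ember) = 532 − 529 = $3.

Ember pays $3.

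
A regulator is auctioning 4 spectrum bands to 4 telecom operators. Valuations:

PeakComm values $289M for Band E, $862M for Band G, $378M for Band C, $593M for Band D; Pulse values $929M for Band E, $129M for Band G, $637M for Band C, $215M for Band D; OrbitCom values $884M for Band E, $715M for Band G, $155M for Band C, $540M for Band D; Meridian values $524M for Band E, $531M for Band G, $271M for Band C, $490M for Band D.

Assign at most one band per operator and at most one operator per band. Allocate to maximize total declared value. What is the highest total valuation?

Optimal: PeakComm→Band G ($862M), Pulse→Band C ($637M), OrbitCom→Band E ($884M), Meridian→Band D ($490M) — total 862+637+884+490 = $2873M.
Column-greedy (each band in turn goes to its best remaining operator) gives $2602M, worse by 271.
Every other assignment is strictly worse.

Maximum total: $2873M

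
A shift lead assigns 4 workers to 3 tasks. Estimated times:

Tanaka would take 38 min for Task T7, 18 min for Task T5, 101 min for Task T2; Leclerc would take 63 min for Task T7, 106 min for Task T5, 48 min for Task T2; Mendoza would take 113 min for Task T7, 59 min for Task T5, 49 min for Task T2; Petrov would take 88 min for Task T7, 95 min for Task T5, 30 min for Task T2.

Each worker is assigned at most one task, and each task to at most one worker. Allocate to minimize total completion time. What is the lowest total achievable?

This is a one-to-one assignment (minimum-cost bipartite matching).
Optimal: Leclerc→Task T7 (63 min), Tanaka→Task T5 (18 min), Petrov→Task T2 (30 min) — total 63+18+30 = 111 min.
Column-greedy (each task in turn goes to its cheapest remaining worker) gives 127 min, worse by 16.
Every other assignment is strictly worse.

Minimum total: 111 min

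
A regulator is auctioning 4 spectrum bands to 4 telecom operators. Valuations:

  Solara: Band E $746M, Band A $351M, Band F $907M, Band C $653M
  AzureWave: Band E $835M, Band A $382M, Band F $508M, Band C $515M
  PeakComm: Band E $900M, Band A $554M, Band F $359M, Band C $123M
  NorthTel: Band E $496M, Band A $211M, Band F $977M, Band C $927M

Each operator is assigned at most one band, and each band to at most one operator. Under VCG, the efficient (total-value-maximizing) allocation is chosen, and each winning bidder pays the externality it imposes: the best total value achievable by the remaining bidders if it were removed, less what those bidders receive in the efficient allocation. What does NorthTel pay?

Efficient allocation: Solara→Band F ($907M), AzureWave→Band E ($835M), PeakComm→Band A ($554M), NorthTel→Band C ($927M); total welfare W = $3223M.
NorthTel receives Band C at value $927M, so the others get W − 927 = $2296M.
Without NorthTel: best allocation of the remaining 3 bidders over all 4 bands is Solara→Band F ($907M), AzureWave→Band C ($515M), PeakComm→Band E ($900M), total $2322M.
VCG payment = (others' best without NorthTel) − (others' welfare with NorthTel) = 2322 − 2296 = $26M.

NorthTel pays $26M.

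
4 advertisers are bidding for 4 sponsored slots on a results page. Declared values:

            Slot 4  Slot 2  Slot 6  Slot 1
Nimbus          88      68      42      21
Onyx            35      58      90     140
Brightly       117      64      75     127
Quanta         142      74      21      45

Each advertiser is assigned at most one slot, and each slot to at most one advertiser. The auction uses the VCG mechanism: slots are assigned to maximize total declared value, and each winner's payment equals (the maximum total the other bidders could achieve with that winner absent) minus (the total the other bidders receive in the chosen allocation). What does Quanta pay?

Quanta pays $40.

Efficient allocation: Nimbus→Slot 2 ($68), Onyx→Slot 6 ($90), Brightly→Slot 1 ($127), Quanta→Slot 4 ($142); total welfare W = $427.
Quanta receives Slot 4 at value $142, so the others get W − 142 = $285.
Without Quanta: best allocation of the remaining 3 bidders over all 4 slots is Nimbus→Slot 2 ($68), Onyx→Slot 1 ($140), Brightly→Slot 4 ($117), total $325.
VCG payment = (others' best without Quanta) − (others' welfare with Quanta) = 325 − 285 = $40.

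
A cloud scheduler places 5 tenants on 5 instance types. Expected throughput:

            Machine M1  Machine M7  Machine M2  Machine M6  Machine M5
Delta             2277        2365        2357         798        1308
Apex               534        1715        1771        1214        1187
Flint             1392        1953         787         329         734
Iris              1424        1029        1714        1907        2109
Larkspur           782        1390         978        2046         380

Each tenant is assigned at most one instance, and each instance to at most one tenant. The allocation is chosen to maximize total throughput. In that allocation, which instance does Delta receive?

Delta receives Machine M1.

Optimal: Delta→Machine M1 (2277 ops/s), Apex→Machine M2 (1771 ops/s), Flint→Machine M7 (1953 ops/s), Iris→Machine M5 (2109 ops/s), Larkspur→Machine M6 (2046 ops/s) — total 2277+1771+1953+2109+2046 = 10156 ops/s.
Row-greedy (each tenant in turn takes its best remaining instance) gives 9683 ops/s, worse by 473.
Next-best assignment: Delta→Machine M7, Apex→Machine M2, Flint→Machine M1, Iris→Machine M5, Larkspur→Machine M6 = 9683 ops/s.
Delta's own top instance is Machine M7 (2365 ops/s), but forcing Delta→Machine M7 and reassigning the rest optimally gives only 9683 ops/s — worse by 473.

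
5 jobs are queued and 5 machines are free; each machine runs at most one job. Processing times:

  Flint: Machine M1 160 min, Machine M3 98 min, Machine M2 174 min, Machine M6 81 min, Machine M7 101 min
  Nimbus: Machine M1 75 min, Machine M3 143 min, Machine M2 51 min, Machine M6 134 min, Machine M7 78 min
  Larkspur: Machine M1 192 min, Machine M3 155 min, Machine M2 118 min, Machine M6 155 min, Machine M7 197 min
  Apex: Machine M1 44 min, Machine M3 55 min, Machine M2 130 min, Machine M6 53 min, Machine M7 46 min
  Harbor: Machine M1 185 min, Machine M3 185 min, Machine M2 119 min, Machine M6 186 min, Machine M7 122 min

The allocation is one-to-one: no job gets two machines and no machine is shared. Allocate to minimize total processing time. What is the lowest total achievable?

Min total: 451 min

Treat this as an assignment problem: match each job to one machine.
Optimal: Flint→Machine M6 (81 min), Nimbus→Machine M1 (75 min), Larkspur→Machine M2 (118 min), Apex→Machine M3 (55 min), Harbor→Machine M7 (122 min) — total 81+75+118+55+122 = 451 min.
Next-best assignment: Flint→Machine M6, Nimbus→Machine M2, Larkspur→Machine M3, Apex→Machine M1, Harbor→Machine M7 = 453 min.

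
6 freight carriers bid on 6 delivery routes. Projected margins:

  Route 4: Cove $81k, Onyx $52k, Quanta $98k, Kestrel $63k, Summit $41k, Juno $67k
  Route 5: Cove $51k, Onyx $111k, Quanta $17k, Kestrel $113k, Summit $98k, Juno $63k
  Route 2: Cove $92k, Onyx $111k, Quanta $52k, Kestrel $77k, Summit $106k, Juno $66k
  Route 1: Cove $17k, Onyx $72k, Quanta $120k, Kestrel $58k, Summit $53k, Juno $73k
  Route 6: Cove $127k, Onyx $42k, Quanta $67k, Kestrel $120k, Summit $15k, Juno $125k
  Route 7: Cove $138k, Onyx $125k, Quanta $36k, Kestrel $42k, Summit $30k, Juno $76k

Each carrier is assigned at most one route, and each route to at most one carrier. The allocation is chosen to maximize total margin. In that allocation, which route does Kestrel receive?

Kestrel receives Route 5.

Optimal: Cove→Route 4 ($81k), Onyx→Route 7 ($125k), Quanta→Route 1 ($120k), Kestrel→Route 5 ($113k), Summit→Route 2 ($106k), Juno→Route 6 ($125k) — total 81+125+120+113+106+125 = $670k.
Kestrel's own top route is Route 6 ($120k), but forcing Kestrel→Route 6 and reassigning the rest optimally gives only $662k — worse by 8.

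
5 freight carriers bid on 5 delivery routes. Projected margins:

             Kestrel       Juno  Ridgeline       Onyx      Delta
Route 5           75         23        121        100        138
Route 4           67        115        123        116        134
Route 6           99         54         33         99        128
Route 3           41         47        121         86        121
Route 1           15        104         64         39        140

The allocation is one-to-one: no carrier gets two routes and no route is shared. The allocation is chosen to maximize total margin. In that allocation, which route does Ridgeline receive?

Ridgeline receives Route 3.

Optimal: Kestrel→Route 6 ($99k), Juno→Route 1 ($104k), Ridgeline→Route 3 ($121k), Onyx→Route 4 ($116k), Delta→Route 5 ($138k) — total 99+104+121+116+138 = $578k.
Swapping Ridgeline↔Delta (Ridgeline→Route 5 $121k, Delta→Route 3 $121k) loses 17.
Ridgeline's own top route is Route 4 ($123k), but forcing Ridgeline→Route 4 and reassigning the rest optimally gives only $550k — worse by 28.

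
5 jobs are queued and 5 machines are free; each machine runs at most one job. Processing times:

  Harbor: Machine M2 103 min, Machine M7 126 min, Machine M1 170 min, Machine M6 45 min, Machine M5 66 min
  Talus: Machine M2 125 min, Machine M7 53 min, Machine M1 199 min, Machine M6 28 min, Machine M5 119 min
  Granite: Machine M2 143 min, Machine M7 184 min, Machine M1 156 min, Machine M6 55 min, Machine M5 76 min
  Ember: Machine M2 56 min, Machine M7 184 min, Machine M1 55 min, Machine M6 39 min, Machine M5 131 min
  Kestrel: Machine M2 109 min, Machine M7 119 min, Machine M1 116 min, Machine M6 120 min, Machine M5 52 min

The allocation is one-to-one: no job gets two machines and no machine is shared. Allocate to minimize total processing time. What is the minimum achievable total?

Optimal: Harbor→Machine M2 (103 min), Talus→Machine M7 (53 min), Granite→Machine M6 (55 min), Ember→Machine M1 (55 min), Kestrel→Machine M5 (52 min) — total 103+53+55+55+52 = 318 min.
Row-greedy (each job in turn takes its cheapest remaining machine) gives 338 min, worse by 20.
Swapping Kestrel↔Granite (Kestrel→Machine M6 120 min, Granite→Machine M5 76 min) adds 89.

Min total: 318 min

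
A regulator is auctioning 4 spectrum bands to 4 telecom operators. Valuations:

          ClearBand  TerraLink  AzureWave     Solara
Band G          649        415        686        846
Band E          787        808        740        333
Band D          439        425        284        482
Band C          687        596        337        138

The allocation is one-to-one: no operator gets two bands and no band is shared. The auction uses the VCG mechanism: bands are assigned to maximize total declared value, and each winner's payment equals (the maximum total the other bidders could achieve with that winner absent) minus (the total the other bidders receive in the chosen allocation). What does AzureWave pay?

AzureWave pays $383M.

Efficient allocation: ClearBand→Band C ($687M), TerraLink→Band D ($425M), AzureWave→Band E ($740M), Solara→Band G ($846M); total welfare W = $2698M.
AzureWave receives Band E at value $740M, so the others get W − 740 = $1958M.
Without AzureWave: best allocation of the remaining 3 bidders over all 4 bands is ClearBand→Band C ($687M), TerraLink→Band E ($808M), Solara→Band G ($846M), total $2341M.
VCG payment = (others' best without AzureWave) − (others' welfare with AzureWave) = 2341 − 1958 = $383M.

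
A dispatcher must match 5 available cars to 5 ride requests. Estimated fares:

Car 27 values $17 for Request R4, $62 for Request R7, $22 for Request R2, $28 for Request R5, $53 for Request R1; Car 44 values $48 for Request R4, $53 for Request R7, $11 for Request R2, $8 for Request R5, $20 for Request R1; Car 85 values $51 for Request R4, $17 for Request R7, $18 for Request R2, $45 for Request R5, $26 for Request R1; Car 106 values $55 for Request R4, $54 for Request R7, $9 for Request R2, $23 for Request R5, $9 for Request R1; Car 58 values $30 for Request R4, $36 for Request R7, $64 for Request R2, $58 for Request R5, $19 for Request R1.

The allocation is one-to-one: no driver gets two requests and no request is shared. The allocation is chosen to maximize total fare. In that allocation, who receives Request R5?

Optimal: Car 27→Request R1 ($53), Car 44→Request R7 ($53), Car 85→Request R5 ($45), Car 106→Request R4 ($55), Car 58→Request R2 ($64) — total 53+53+45+55+64 = $270.
Max-entry greedy (repeatedly take the single best remaining cell) gives $246, worse by 24.
Next-best assignment: Car 27→Request R1, Car 44→Request R4, Car 85→Request R5, Car 106→Request R7, Car 58→Request R2 = $264.
Swapping Car 27↔Car 44 (Car 27→Request R7 $62, Car 44→Request R1 $20) loses 24.
Every other assignment is strictly worse.
Car 85's own top request is Request R4 ($51), but forcing Car 85→Request R4 and reassigning the rest optimally gives only $244 — worse by 26.

Car 85 receives Request R5.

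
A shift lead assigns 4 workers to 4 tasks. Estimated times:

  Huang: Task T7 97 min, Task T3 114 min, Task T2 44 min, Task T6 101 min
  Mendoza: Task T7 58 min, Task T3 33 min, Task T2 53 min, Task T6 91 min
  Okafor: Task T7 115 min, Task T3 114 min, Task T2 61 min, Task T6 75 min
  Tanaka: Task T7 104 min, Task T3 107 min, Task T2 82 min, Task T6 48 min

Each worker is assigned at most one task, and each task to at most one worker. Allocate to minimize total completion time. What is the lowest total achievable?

Optimal: Huang→Task T7 (97 min), Mendoza→Task T3 (33 min), Okafor→Task T2 (61 min), Tanaka→Task T6 (48 min) — total 97+33+61+48 = 239 min.
Column-greedy (each task in turn goes to its cheapest remaining worker) gives 284 min, worse by 45.

Minimum total: 239 min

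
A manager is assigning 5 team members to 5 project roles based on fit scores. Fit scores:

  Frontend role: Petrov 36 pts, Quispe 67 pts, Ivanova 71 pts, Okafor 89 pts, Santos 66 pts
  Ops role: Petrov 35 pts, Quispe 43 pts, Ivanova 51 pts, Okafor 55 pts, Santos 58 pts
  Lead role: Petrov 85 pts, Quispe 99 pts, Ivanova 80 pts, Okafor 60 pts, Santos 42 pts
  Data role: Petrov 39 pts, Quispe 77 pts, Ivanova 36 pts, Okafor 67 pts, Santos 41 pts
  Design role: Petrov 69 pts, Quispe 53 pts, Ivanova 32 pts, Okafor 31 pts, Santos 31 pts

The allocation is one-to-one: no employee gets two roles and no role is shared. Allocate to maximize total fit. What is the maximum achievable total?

Maximum total: 373 pts

Treat this as an assignment problem: match each employee to one role.
Optimal: Petrov→Design role (69 pts), Quispe→Data role (77 pts), Ivanova→Lead role (80 pts), Okafor→Frontend role (89 pts), Santos→Ops role (58 pts) — total 69+77+80+89+58 = 373 pts.
Max-entry greedy (repeatedly take the single best remaining cell) gives 351 pts, worse by 22.
Every other assignment is strictly worse.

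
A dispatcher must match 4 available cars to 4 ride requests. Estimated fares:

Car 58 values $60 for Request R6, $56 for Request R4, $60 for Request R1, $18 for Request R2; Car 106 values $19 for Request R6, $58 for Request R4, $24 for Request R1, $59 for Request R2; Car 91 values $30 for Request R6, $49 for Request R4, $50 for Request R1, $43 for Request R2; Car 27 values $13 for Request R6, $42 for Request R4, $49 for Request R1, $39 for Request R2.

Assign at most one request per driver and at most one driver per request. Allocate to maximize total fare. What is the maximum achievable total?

Max total: $217

Optimal: Car 58→Request R6 ($60), Car 106→Request R2 ($59), Car 91→Request R4 ($49), Car 27→Request R1 ($49) — total 60+59+49+49 = $217.
Column-greedy (each request in turn goes to its best remaining driver) gives $207, worse by 10.
No other one-to-one assignment exceeds $217.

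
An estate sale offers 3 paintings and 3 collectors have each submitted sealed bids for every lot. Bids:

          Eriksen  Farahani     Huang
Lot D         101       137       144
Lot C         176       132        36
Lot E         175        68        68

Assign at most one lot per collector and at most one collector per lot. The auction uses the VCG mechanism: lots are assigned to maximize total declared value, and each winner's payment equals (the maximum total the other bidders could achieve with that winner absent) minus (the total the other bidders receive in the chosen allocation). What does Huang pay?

Huang pays $6.

Efficient allocation: Eriksen→Lot E ($175), Farahani→Lot C ($132), Huang→Lot D ($144); total welfare W = $451.
Huang receives Lot D at value $144, so the others get W − 144 = $307.
Without Huang: best allocation of the remaining 2 bidders over all 3 lots is Eriksen→Lot C ($176), Farahani→Lot D ($137), total $313.
VCG payment = (others' best without Huang) − (others' welfare with Huang) = 313 − 307 = $6.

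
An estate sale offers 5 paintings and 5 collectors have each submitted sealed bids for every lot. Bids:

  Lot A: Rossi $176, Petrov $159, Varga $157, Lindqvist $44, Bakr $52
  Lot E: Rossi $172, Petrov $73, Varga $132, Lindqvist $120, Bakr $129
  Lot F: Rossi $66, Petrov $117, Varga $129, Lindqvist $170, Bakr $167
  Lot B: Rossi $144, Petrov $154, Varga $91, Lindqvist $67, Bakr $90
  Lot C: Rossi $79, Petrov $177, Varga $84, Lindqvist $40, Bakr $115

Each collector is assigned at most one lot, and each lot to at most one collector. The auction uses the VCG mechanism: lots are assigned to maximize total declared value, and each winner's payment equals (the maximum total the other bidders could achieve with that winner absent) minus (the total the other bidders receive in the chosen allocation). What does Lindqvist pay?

Lindqvist pays $66.

Efficient allocation: Rossi→Lot B ($144), Petrov→Lot C ($177), Varga→Lot A ($157), Lindqvist→Lot F ($170), Bakr→Lot E ($129); total welfare W = $777.
Lindqvist receives Lot F at value $170, so the others get W − 170 = $607.
Without Lindqvist: best allocation of the remaining 4 bidders over all 5 lots is Rossi→Lot E ($172), Petrov→Lot C ($177), Varga→Lot A ($157), Bakr→Lot F ($167), total $673.
VCG payment = (others' best without Lindqvist) − (others' welfare with Lindqvist) = 673 − 607 = $66.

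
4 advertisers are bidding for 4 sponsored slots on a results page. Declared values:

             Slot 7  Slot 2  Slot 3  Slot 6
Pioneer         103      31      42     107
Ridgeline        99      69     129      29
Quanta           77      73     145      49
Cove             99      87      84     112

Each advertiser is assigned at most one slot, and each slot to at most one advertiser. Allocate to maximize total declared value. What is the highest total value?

This is the linear assignment problem.
Optimal: Pioneer→Slot 6 ($107), Ridgeline→Slot 7 ($99), Quanta→Slot 3 ($145), Cove→Slot 2 ($87) — total 107+99+145+87 = $438.
Row-greedy (each advertiser in turn takes its best remaining slot) gives $400, worse by 38.

Max total: $438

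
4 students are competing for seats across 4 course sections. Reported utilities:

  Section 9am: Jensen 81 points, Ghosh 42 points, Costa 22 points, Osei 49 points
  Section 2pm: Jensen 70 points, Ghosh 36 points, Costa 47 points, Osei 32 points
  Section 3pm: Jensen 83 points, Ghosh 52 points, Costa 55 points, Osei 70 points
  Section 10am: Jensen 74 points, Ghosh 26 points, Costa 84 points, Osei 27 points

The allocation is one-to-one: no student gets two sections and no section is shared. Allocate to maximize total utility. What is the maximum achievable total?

Maximum total: 271 points

This is the linear assignment problem.
Optimal: Jensen→Section 9am (81 points), Ghosh→Section 2pm (36 points), Costa→Section 10am (84 points), Osei→Section 3pm (70 points) — total 81+36+84+70 = 271 points.
Row-greedy (each student in turn takes its best remaining section) gives 241 points, worse by 30.
Next-best assignment: Jensen→Section 2pm, Ghosh→Section 9am, Costa→Section 10am, Osei→Section 3pm = 266 points.
Swapping Jensen↔Costa (Jensen→Section 10am 74 points, Costa→Section 9am 22 points) loses 69.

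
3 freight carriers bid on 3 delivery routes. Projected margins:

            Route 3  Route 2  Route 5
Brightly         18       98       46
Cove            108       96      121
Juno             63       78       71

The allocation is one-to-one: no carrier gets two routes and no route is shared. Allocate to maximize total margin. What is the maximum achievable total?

Maximum total: $282k

Treat this as an assignment problem: match each carrier to one route.
Optimal: Brightly→Route 2 ($98k), Cove→Route 5 ($121k), Juno→Route 3 ($63k) — total 98+121+63 = $282k.
Column-greedy (each route in turn goes to its best remaining carrier) gives $277k, worse by 5.
Checked against all permutations: $282k is optimal.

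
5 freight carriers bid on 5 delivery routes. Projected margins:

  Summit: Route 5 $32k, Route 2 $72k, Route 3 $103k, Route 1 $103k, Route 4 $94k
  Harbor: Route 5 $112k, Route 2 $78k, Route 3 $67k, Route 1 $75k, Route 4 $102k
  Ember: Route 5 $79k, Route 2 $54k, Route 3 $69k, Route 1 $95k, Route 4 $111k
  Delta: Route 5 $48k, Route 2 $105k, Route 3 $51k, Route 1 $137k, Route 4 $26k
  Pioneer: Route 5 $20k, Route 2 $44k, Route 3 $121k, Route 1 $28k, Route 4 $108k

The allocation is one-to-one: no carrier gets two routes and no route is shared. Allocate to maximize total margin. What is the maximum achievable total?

Optimal: Summit→Route 2 ($72k), Harbor→Route 5 ($112k), Ember→Route 4 ($111k), Delta→Route 1 ($137k), Pioneer→Route 3 ($121k) — total 72+112+111+137+121 = $553k.
Row-greedy (each carrier in turn takes its best remaining route) gives $507k, worse by 46.
Swapping Pioneer↔Harbor (Pioneer→Route 5 $20k, Harbor→Route 3 $67k) loses 146.
No other one-to-one assignment exceeds $553k.

Maximum total: $553k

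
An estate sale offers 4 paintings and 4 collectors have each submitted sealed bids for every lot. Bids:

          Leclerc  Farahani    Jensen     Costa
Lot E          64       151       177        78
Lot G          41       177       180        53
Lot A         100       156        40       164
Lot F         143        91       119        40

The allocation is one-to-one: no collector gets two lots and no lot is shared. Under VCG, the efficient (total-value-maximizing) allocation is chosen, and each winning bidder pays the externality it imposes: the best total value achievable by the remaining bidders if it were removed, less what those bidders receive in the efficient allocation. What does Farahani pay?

Farahani pays $3.

Efficient allocation: Leclerc→Lot F ($143), Farahani→Lot G ($177), Jensen→Lot E ($177), Costa→Lot A ($164); total welfare W = $661.
Farahani receives Lot G at value $177, so the others get W − 177 = $484.
Without Farahani: best allocation of the remaining 3 bidders over all 4 lots is Leclerc→Lot F ($143), Jensen→Lot G ($180), Costa→Lot A ($164), total $487.
VCG payment = (others' best without Farahani) − (others' welfare with Farahani) = 487 − 484 = $3.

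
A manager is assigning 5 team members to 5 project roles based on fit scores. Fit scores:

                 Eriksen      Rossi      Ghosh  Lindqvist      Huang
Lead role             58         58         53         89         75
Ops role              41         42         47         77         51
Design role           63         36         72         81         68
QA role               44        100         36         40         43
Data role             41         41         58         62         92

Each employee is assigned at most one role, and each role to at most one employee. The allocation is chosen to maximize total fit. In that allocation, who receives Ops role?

Optimal: Eriksen→Lead role (58 pts), Rossi→QA role (100 pts), Ghosh→Design role (72 pts), Lindqvist→Ops role (77 pts), Huang→Data role (92 pts) — total 58+100+72+77+92 = 399 pts.
Row-greedy (each employee in turn takes its best remaining role) gives 361 pts, worse by 38.
Every other assignment is strictly worse.
Lindqvist's own top role is Lead role (89 pts), but forcing Lindqvist→Lead role and reassigning the rest optimally gives only 394 pts — worse by 5.

Lindqvist receives Ops role.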